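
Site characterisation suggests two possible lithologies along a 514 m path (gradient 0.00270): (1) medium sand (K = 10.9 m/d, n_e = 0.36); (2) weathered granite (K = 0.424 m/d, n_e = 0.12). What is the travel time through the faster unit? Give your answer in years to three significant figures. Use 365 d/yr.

17.2 years

Unit 1 (medium sand): v = 10.9×0.0027/0.36 = 0.08175 m/d, t = 514/0.08175 = 6287 d
Unit 2 (weathered granite): v = 0.424×0.0027/0.12 = 0.009540 m/d, t = 514/0.009540 = 53880 d
Faster: 6287 d / 365 = 17.2 yr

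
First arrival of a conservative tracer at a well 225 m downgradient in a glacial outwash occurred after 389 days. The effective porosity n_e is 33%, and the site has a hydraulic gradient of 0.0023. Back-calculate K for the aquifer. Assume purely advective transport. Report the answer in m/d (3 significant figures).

83.0 m/d

v = L / t = 225 / 389 = 0.5784 m/d
K = v · n / i = 0.5784 × 0.33 / 0.0023 = 83.0 m/d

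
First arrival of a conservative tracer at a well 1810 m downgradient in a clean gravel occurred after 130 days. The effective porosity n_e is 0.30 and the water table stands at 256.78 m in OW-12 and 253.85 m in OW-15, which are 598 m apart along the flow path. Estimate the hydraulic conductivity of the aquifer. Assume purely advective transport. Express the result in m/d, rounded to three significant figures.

Hydraulic gradient i = (256.78 − 253.85) / 598 = 2.93 / 598 = 0.004900
v = L / t = 1810 / 130 = 13.92 m/d
K = v · n / i = 13.92 × 0.30 / 0.004900 = 852 m/d

852 m/d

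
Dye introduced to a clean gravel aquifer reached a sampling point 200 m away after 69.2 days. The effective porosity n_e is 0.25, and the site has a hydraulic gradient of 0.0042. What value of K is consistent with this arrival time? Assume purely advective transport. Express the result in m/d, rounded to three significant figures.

v = L / t = 200 / 69.2 = 2.890 m/d
K = v · n / i = 2.890 × 0.25 / 0.0042 = 172 m/d

172 m/d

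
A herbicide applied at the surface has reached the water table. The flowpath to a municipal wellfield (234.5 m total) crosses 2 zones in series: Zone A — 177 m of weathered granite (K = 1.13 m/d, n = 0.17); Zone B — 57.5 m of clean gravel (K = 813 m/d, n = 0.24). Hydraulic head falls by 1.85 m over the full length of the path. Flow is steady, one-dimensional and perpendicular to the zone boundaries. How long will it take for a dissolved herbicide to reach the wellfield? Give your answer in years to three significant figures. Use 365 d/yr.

10.2 years

Steady 1-D flow in series ⇒ the Darcy flux q is identical in every zone and the zone head losses add (resistances L/K in series).
Σ(L/K) = 177/1.13 + 57.5/813 = 156.6 + 0.07073 = 156.7 d
q = ΔH / Σ(L/K) = 1.85 / 156.7 = 0.01181 m/d (same in every zone)
Zone A: v = q/n = 0.01181/0.17 = 0.06944 m/d → t_A = 177/0.06944 = 2549 d
Zone B: v = q/n = 0.01181/0.24 = 0.04919 m/d → t_B = 57.5/0.04919 = 1169 d
Total t = 2549 + 1169 = 3718 d
   = 3718 / 365 = 10.2 yr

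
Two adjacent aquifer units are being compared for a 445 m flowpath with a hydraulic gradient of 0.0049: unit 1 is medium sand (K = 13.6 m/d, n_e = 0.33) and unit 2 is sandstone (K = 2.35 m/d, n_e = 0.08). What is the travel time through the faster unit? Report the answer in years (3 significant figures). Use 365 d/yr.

Unit 1 (medium sand): v = 13.6×0.0049/0.33 = 0.2019 m/d, t = 445/0.2019 = 2204 d
Unit 2 (sandstone): v = 2.35×0.0049/0.08 = 0.1439 m/d, t = 445/0.1439 = 3092 d
Faster: 2204 d / 365 = 6.04 yr

6.04 years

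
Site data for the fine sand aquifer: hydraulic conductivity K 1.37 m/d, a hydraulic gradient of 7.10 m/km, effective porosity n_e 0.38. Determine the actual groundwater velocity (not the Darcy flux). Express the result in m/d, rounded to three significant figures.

0.0256 m/d

Specific discharge q = 1.37 × 0.0071 = 0.009727 m/d
v_s = q/n_e = 0.009727/0.38 = 0.02560 m/d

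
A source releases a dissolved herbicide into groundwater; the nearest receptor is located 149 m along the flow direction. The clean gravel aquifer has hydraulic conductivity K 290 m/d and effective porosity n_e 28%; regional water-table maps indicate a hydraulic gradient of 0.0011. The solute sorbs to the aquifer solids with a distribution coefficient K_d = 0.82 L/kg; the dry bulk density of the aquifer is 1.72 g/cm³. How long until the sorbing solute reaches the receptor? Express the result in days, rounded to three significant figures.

Darcy flux q = K·i = 290 × 0.0011 = 0.3190 m/d
Seepage velocity v = q / n = 0.3190 / 0.28 = 1.139 m/d
Retardation R = 1 + ρ_b·K_d/n = 1 + 1.72×0.82/0.28 = 6.037
Contaminant velocity v_c = v/R = 1.139/6.037 = 0.1887 m/d
t = L/v_c = 149/0.1887 = 789.6 d

790 days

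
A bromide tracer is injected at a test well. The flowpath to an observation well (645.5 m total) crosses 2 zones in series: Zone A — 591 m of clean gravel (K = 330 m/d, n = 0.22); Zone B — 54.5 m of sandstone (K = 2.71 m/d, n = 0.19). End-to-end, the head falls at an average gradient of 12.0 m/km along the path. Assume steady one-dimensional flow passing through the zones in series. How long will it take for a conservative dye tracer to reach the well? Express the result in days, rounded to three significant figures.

397 days

Steady 1-D flow in series ⇒ the Darcy flux q is identical in every zone and the zone head losses add (resistances L/K in series).
Σ(L/K) = 591/330 + 54.5/2.71 = 1.791 + 20.11 = 21.90 d
K_eq = L_total / Σ(L/K) = 645.5 / 21.90 = 29.47 m/d
q = K_eq · i = 29.47 × 0.012 = 0.3537 m/d (same in every zone)
Zone A: v = q/n = 0.3537/0.22 = 1.608 m/d → t_A = 591/1.608 = 367.6 d
Zone B: v = q/n = 0.3537/0.19 = 1.861 m/d → t_B = 54.5/1.861 = 29.28 d
Total t = 367.6 + 29.28 = 396.9 d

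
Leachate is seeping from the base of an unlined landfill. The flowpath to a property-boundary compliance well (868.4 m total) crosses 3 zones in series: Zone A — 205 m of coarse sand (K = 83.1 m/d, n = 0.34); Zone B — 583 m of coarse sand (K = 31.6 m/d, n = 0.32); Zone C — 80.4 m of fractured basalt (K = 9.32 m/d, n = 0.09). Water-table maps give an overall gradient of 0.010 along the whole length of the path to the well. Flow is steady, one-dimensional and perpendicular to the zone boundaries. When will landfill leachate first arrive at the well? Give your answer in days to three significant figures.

896 days

Steady 1-D flow in series ⇒ the Darcy flux q is identical in every zone and the zone head losses add (resistances L/K in series).
Σ(L/K) = 205/83.1 + 583/31.6 + 80.4/9.32 = 2.467 + 18.45 + 8.627 = 29.54 d
K_eq = L_total / Σ(L/K) = 868.4 / 29.54 = 29.39 m/d
q = K_eq · i = 29.39 × 0.010 = 0.2939 m/d (same in every zone)
Zone A: v = q/n = 0.2939/0.34 = 0.8645 m/d → t_A = 205/0.8645 = 237.1 d
Zone B: v = q/n = 0.2939/0.32 = 0.9186 m/d → t_B = 583/0.9186 = 634.7 d
Zone C: v = q/n = 0.2939/0.09 = 3.266 m/d → t_C = 80.4/3.266 = 24.62 d
Total t = 237.1 + 634.7 + 24.62 = 896.4 d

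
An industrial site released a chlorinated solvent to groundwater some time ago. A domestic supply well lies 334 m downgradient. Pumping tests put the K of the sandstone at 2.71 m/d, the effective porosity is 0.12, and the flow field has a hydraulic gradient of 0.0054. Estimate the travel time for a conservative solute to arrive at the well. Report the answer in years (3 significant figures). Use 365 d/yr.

7.50 years

Specific discharge q = 2.71 × 0.0054 = 0.01463 m/d
v_s = q/n_e = 0.01463/0.12 = 0.1220 m/d
t = L / v = 334 / 0.1220 = 2739 d
   = 2739 / 365 = 7.50 yr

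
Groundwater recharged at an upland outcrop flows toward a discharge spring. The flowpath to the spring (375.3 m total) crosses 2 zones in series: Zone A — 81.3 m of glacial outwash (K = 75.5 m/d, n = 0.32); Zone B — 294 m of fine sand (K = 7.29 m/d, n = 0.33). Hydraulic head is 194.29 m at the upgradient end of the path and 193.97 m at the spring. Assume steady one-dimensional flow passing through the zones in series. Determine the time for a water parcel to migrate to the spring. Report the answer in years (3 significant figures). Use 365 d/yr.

Total head drop ΔH = 194.29 − 193.97 = 0.32 m
Continuity: the same q passes through each zone, so ΔH = q·Σ(L_j/K_j) — the zones act as resistances in series.
Σ(L/K) = 81.3/75.5 + 294/7.29 = 1.077 + 40.33 = 41.41 d
q = ΔH / Σ(L/K) = 0.32 / 41.41 = 0.007728 m/d (same in every zone)
Zone A: v = q/n = 0.007728/0.32 = 0.02415 m/d → t_A = 81.3/0.02415 = 3366 d
Zone B: v = q/n = 0.007728/0.33 = 0.02342 m/d → t_B = 294/0.02342 = 12550 d
Total t = 3366 + 12550 = 15920 d
   = 15920 / 365 = 43.6 yr

43.6 years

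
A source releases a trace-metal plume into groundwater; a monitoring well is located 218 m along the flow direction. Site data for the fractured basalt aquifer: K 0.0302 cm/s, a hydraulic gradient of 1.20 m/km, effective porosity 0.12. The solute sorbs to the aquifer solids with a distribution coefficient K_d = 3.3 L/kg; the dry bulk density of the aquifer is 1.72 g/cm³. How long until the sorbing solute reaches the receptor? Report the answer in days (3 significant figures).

40400 days

K = 0.0302 cm/s × 864 = 26.09 m/d
Darcy flux q = K·i = 26.09 × 0.0012 = 0.03131 m/d
v = Ki/n = 26.09·0.0012/0.12 = 0.2609 m/d
Retardation R = 1 + ρ_b·K_d/n = 1 + 1.72×3.3/0.12 = 48.30
Contaminant velocity v_c = v/R = 0.2609/48.30 = 0.005402 m/d
t = L/v_c = 218/0.005402 = 40350 d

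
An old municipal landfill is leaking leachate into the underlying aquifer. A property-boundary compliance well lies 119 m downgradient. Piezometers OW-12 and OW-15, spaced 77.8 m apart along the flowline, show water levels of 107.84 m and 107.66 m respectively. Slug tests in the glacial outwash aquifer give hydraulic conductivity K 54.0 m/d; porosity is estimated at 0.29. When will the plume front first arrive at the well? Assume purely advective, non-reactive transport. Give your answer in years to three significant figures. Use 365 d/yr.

0.757 years

Hydraulic gradient i = (107.84 − 107.66) / 77.8 = 0.18 / 77.8 = 0.002314
Darcy flux q = K·i = 54.0 × 0.002314 = 0.1249 m/d
v_s = q/n_e = 0.1249/0.29 = 0.4308 m/d
t = L / v = 119 / 0.4308 = 276.2 d
   = 276.2 / 365 = 0.757 yr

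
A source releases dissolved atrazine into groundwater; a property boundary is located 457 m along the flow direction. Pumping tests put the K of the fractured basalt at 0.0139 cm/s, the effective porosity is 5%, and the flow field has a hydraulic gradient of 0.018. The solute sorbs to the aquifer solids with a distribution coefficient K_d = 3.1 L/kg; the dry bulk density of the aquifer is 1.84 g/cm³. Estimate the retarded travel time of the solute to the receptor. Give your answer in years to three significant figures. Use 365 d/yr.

K = 0.0139 cm/s × 864 = 12.01 m/d
q = Ki = 12.01 × 0.018 = 0.2162 m/d
Average linear velocity = 0.2162 / 0.05 = 4.323 m/d
Retardation R = 1 + ρ_b·K_d/n = 1 + 1.84×3.1/0.05 = 115.1
Contaminant velocity v_c = v/R = 4.323/115.1 = 0.03757 m/d
t = L/v_c = 457/0.03757 = 12160 d
   = 12160/365 = 33.3 yr

33.3 years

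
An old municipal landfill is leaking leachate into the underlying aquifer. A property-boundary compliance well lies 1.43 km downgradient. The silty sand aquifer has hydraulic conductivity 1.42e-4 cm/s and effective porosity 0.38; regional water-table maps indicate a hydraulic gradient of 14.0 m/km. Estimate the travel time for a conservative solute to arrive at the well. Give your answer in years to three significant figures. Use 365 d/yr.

867 years

K = 1.42e-4 cm/s × 864 = 0.1227 m/d
Specific discharge q = 0.1227 × 0.014 = 0.001718 m/d
v_s = q/n_e = 0.001718/0.38 = 0.004520 m/d
L = 1.43 km = 1430 m
t = L / v = 1430 / 0.004520 = 316400 d
   = 316400 / 365 = 867 yr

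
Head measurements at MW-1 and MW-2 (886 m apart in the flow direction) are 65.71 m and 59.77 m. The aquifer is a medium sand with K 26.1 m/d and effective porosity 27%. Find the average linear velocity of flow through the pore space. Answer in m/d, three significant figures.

0.648 m/d

Hydraulic gradient i = (65.71 − 59.77) / 886 = 5.94 / 886 = 0.006704
q = Ki = 26.1 × 0.006704 = 0.1750 m/d
Seepage velocity v = q / n = 0.1750 / 0.27 = 0.6481 m/d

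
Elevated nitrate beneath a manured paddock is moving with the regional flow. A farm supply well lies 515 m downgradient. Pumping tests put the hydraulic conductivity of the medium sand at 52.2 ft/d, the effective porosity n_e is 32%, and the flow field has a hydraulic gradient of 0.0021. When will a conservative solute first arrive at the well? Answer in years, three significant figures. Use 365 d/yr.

K = 52.2 ft/d × 0.3048 = 15.91 m/d
q = Ki = 15.91 × 0.0021 = 0.03341 m/d
Average linear velocity = 0.03341 / 0.32 = 0.1044 m/d
t = L / v = 515 / 0.1044 = 4932 d
   = 4932 / 365 = 13.5 yr

13.5 years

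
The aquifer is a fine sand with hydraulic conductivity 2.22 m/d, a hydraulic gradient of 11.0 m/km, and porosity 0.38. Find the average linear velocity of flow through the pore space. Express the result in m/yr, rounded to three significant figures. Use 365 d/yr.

23.5 m/yr

q = Ki = 2.22 × 0.011 = 0.02442 m/d
Average linear velocity = 0.02442 / 0.38 = 0.06426 m/d
   = 0.06426 × 365 = 23.5 m/yr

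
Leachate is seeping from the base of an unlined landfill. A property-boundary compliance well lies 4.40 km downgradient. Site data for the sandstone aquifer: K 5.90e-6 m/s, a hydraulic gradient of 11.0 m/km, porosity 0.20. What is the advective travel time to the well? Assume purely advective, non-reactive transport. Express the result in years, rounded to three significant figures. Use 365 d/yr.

430 years

K = 5.90e-6 m/s × 86400 s/d = 0.5098 m/d
q = Ki = 0.5098 × 0.011 = 0.005607 m/d
v = Ki/n = 0.5098·0.011/0.20 = 0.02804 m/d
L = 4.40 km = 4400 m
t = L / v = 4400 / 0.02804 = 156900 d
   = 156900 / 365 = 430 yr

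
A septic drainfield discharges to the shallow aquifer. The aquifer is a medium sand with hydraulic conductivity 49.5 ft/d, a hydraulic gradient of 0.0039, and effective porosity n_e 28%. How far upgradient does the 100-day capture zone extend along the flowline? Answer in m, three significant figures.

21.0 m

K = 49.5 ft/d × 0.3048 = 15.09 m/d
Darcy flux q = K·i = 15.09 × 0.0039 = 0.05884 m/d
Average linear velocity = 0.05884 / 0.28 = 0.2101 m/d
L = v × T = 0.2101 × 100 = 21.01 m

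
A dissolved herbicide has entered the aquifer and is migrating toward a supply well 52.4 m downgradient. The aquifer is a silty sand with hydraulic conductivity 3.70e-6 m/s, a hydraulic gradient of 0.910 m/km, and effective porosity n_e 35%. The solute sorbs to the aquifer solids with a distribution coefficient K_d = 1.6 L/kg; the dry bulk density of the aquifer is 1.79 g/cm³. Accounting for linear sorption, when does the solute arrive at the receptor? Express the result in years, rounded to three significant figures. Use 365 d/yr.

1590 years

K = 3.70e-6 m/s × 86400 s/d = 0.3197 m/d
q = Ki = 0.3197 × 9.1e-4 = 2.909e-4 m/d
v_s = q/n_e = 2.909e-4/0.35 = 8.312e-4 m/d
Retardation R = 1 + ρ_b·K_d/n = 1 + 1.79×1.6/0.35 = 9.183
Contaminant velocity v_c = v/R = 8.312e-4/9.183 = 9.051e-5 m/d
t = L/v_c = 52.4/9.051e-5 = 578900 d
   = 578900/365 = 1590 yr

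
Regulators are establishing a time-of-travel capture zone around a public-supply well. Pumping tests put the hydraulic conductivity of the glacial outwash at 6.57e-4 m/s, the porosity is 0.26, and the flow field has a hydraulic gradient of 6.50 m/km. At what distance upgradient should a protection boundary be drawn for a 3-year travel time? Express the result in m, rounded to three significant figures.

1550 m

K = 6.57e-4 m/s × 86400 s/d = 56.76 m/d
Specific discharge q = 56.76 × 0.0065 = 0.3690 m/d
v_s = q/n_e = 0.3690/0.26 = 1.419 m/d
T = 3 yr × 365 = 1095 d
L = v × T = 1.419 × 1095 = 1554 m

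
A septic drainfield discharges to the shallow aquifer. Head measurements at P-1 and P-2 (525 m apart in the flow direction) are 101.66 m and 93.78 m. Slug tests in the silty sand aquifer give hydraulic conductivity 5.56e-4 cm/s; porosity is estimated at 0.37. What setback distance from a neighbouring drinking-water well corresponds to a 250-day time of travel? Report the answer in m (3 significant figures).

4.87 m

Hydraulic gradient i = (101.66 − 93.78) / 525 = 7.88 / 525 = 0.01501
K = 5.56e-4 cm/s × 864 = 0.4804 m/d
Darcy flux q = K·i = 0.4804 × 0.01501 = 0.007210 m/d
Average linear velocity = 0.007210 / 0.37 = 0.01949 m/d
L = v × T = 0.01949 × 250 = 4.872 m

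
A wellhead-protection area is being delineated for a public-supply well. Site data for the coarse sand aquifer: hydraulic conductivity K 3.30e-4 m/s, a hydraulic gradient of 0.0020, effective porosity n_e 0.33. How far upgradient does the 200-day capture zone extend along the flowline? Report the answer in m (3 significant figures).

K = 3.30e-4 m/s × 86400 s/d = 28.51 m/d
q = Ki = 28.51 × 0.0020 = 0.05702 m/d
Average linear velocity = 0.05702 / 0.33 = 0.1728 m/d
L = v × T = 0.1728 × 200 = 34.56 m

34.6 m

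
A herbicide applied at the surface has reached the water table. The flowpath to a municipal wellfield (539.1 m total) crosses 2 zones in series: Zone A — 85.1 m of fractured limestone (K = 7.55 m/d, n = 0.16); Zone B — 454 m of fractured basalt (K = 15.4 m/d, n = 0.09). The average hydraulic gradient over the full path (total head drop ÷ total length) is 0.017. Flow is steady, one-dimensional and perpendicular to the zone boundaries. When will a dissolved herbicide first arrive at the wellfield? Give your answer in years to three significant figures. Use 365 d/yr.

Continuity: the same q passes through each zone, so ΔH = q·Σ(L_j/K_j) — the zones act as resistances in series.
Σ(L/K) = 85.1/7.55 + 454/15.4 = 11.27 + 29.48 = 40.75 d
K_eq = L_total / Σ(L/K) = 539.1 / 40.75 = 13.23 m/d
q = K_eq · i = 13.23 × 0.017 = 0.2249 m/d (same in every zone)
Zone A: v = q/n = 0.2249/0.16 = 1.406 m/d → t_A = 85.1/1.406 = 60.55 d
Zone B: v = q/n = 0.2249/0.09 = 2.499 m/d → t_B = 454/2.499 = 181.7 d
Total t = 60.55 + 181.7 = 242.2 d
   = 242.2 / 365 = 0.664 yr

0.664 years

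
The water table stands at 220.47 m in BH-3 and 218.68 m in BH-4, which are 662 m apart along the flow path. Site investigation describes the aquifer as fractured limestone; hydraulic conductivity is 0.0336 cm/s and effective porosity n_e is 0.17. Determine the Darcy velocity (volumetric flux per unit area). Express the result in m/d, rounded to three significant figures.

Hydraulic gradient i = (220.47 − 218.68) / 662 = 1.79 / 662 = 0.002704
K = 0.0336 cm/s × 864 = 29.03 m/d
q = Ki = 29.03 × 0.002704 = 0.07850 m/d

0.0785 m/d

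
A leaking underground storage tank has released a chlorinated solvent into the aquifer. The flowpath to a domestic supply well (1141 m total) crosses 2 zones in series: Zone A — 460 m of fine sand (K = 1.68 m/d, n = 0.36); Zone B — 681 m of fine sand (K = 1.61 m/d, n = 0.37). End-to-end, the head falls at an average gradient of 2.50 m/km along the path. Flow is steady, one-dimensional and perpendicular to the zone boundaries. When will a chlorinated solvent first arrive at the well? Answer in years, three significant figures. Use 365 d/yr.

For zones in series the flux q is common to all zones; the equivalent conductivity is the harmonic (thickness-weighted) mean, K_eq = L_total / Σ(L_j/K_j).
Σ(L/K) = 460/1.68 + 681/1.61 = 273.8 + 423.0 = 696.8 d
K_eq = L_total / Σ(L/K) = 1141 / 696.8 = 1.638 m/d
q = K_eq · i = 1.638 × 0.0025 = 0.004094 m/d (same in every zone)
Zone A: v = q/n = 0.004094/0.36 = 0.01137 m/d → t_A = 460/0.01137 = 40450 d
Zone B: v = q/n = 0.004094/0.37 = 0.01106 m/d → t_B = 681/0.01106 = 61550 d
Total t = 40450 + 61550 = 102000 d
   = 102000 / 365 = 279 yr

279 years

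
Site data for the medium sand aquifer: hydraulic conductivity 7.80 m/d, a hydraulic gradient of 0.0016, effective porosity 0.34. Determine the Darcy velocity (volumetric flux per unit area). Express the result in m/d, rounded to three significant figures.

0.0125 m/d

Specific discharge q = 7.80 × 0.0016 = 0.01248 m/d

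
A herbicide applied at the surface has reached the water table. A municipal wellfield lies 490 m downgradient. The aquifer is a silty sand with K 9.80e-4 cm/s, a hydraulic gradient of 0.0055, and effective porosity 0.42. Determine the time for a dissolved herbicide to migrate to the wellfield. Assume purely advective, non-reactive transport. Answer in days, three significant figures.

44200 days

K = 9.80e-4 cm/s × 864 = 0.8467 m/d
Darcy flux q = K·i = 0.8467 × 0.0055 = 0.004657 m/d
v = Ki/n = 0.8467·0.0055/0.42 = 0.01109 m/d
t = L / v = 490 / 0.01109 = 44190 d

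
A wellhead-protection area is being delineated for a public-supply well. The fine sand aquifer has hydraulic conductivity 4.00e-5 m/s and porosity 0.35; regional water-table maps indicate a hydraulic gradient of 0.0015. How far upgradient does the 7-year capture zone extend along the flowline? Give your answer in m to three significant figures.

37.8 m

K = 4.00e-5 m/s × 86400 s/d = 3.456 m/d
q = Ki = 3.456 × 0.0015 = 0.005184 m/d
v_s = q/n_e = 0.005184/0.35 = 0.01481 m/d
T = 7 yr × 365 = 2555 d
L = v × T = 0.01481 × 2555 = 37.84 m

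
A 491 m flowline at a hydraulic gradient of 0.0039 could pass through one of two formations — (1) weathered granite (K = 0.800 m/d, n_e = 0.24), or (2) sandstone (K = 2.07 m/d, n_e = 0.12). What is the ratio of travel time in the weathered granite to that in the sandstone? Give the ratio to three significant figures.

Unit 1 (weathered granite): v = 0.800×0.0039/0.24 = 0.01300 m/d, t = 491/0.01300 = 37770 d
Unit 2 (sandstone): v = 2.07×0.0039/0.12 = 0.06727 m/d, t = 491/0.06727 = 7298 d
t(weathered granite) / t(sandstone) = 37770/7298 = 5.18

5.18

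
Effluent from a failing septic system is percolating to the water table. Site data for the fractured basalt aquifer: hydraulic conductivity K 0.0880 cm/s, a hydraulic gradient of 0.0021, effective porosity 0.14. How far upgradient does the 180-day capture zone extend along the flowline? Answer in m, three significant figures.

205 m

K = 0.0880 cm/s × 864 = 76.03 m/d
q = Ki = 76.03 × 0.0021 = 0.1597 m/d
Average linear velocity = 0.1597 / 0.14 = 1.140 m/d
L = v × T = 1.140 × 180 = 205.3 m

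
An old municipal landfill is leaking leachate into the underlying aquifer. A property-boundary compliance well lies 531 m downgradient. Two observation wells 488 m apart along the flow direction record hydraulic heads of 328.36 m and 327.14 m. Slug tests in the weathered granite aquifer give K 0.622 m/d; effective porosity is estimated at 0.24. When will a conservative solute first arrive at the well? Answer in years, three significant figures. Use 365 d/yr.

225 years

Hydraulic gradient i = (328.36 − 327.14) / 488 = 1.22 / 488 = 0.002500
Darcy flux q = K·i = 0.622 × 0.002500 = 0.001555 m/d
Average linear velocity = 0.001555 / 0.24 = 0.006479 m/d
t = L / v = 531 / 0.006479 = 81950 d
   = 81950 / 365 = 225 yr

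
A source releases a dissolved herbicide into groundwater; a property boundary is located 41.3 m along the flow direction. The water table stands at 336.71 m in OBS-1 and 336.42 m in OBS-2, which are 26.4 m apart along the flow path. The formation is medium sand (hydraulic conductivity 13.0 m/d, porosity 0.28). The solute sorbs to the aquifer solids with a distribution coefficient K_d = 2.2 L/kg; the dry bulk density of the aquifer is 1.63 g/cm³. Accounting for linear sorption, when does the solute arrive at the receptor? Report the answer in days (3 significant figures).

1120 days

Hydraulic gradient i = (336.71 − 336.42) / 26.4 = 0.29 / 26.4 = 0.01098
q = Ki = 13.0 × 0.01098 = 0.1428 m/d
Average linear velocity = 0.1428 / 0.28 = 0.5100 m/d
Retardation R = 1 + ρ_b·K_d/n = 1 + 1.63×2.2/0.28 = 13.81
Contaminant velocity v_c = v/R = 0.5100/13.81 = 0.03694 m/d
t = L/v_c = 41.3/0.03694 = 1118 d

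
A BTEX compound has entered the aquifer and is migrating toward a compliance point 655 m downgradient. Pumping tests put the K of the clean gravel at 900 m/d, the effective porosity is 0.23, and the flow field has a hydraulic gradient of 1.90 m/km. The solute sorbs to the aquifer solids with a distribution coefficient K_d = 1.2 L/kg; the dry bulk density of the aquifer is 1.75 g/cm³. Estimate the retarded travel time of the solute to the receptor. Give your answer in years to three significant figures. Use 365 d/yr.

Darcy flux q = K·i = 900 × 0.0019 = 1.710 m/d
v = Ki/n = 900·0.0019/0.23 = 7.435 m/d
Retardation R = 1 + ρ_b·K_d/n = 1 + 1.75×1.2/0.23 = 10.13
Contaminant velocity v_c = v/R = 7.435/10.13 = 0.7339 m/d
t = L/v_c = 655/0.7339 = 892.5 d
   = 892.5/365 = 2.45 yr

2.45 years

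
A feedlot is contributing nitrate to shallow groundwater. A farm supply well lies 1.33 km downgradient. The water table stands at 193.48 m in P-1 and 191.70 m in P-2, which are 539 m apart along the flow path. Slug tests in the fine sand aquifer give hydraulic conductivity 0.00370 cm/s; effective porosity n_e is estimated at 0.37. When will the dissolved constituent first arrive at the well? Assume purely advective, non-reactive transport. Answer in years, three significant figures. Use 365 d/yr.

Hydraulic gradient i = (193.48 − 191.70) / 539 = 1.78 / 539 = 0.003302
K = 0.00370 cm/s × 864 = 3.197 m/d
Specific discharge q = 3.197 × 0.003302 = 0.01056 m/d
Average linear velocity = 0.01056 / 0.37 = 0.02853 m/d
L = 1.33 km = 1330 m
t = L / v = 1330 / 0.02853 = 46610 d
   = 46610 / 365 = 128 yr

128 years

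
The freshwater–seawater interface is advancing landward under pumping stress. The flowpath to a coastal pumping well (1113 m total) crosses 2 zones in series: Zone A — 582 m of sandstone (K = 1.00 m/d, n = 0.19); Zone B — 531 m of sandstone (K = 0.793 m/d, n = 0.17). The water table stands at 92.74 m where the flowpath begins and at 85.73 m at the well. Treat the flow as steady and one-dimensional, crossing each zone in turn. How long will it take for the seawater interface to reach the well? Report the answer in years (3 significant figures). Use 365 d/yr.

98.2 years

Total head drop ΔH = 92.74 − 85.73 = 7.01 m
Steady 1-D flow in series ⇒ the Darcy flux q is identical in every zone and the zone head losses add (resistances L/K in series).
Σ(L/K) = 582/1.00 + 531/0.793 = 582.0 + 669.6 = 1252 d
q = ΔH / Σ(L/K) = 7.01 / 1252 = 0.005601 m/d (same in every zone)
Zone A: v = q/n = 0.005601/0.19 = 0.02948 m/d → t_A = 582/0.02948 = 19740 d
Zone B: v = q/n = 0.005601/0.17 = 0.03295 m/d → t_B = 531/0.03295 = 16120 d
Total t = 19740 + 16120 = 35860 d
   = 35860 / 365 = 98.2 yr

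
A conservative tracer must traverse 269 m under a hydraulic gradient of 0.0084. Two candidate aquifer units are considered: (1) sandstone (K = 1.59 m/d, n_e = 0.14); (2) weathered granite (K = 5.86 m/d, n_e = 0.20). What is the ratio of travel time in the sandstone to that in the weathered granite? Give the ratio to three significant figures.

Unit 1 (sandstone): v = 1.59×0.0084/0.14 = 0.09540 m/d, t = 269/0.09540 = 2820 d
Unit 2 (weathered granite): v = 5.86×0.0084/0.20 = 0.2461 m/d, t = 269/0.2461 = 1093 d
t(sandstone) / t(weathered granite) = 2820/1093 = 2.58

2.58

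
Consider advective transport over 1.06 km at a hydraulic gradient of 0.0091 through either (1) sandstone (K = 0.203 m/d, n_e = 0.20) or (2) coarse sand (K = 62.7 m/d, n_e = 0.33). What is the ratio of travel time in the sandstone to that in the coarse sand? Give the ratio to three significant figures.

187

Unit 1 (sandstone): v = 0.203×0.0091/0.20 = 0.009237 m/d, t = 1060/0.009237 = 114800 d
Unit 2 (coarse sand): v = 62.7×0.0091/0.33 = 1.729 m/d, t = 1060/1.729 = 613.1 d
t(sandstone) / t(coarse sand) = 114800/613.1 = 187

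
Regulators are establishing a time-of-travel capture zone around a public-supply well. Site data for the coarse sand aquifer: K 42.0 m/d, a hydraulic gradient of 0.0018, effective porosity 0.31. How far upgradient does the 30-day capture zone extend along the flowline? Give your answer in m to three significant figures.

7.32 m

q = Ki = 42.0 × 0.0018 = 0.07560 m/d
v = Ki/n = 42.0·0.0018/0.31 = 0.2439 m/d
L = v × T = 0.2439 × 30 = 7.316 m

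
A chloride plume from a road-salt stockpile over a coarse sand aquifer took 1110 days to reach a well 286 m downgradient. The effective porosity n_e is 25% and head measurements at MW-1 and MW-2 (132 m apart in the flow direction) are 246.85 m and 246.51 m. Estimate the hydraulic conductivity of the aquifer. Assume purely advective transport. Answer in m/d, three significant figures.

25.0 m/d

Hydraulic gradient i = (246.85 − 246.51) / 132 = 0.34 / 132 = 0.002576
v = L / t = 286 / 1110 = 0.2577 m/d
K = v · n / i = 0.2577 × 0.25 / 0.002576 = 25.0 m/d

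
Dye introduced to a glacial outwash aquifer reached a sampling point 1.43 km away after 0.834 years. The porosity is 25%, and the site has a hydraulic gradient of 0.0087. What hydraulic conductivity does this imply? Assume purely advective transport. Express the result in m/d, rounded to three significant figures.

135 m/d

t = 0.834 years = 304.4 d
L = 1.43 km = 1430 m
v = L / t = 1430 / 304.4 = 4.698 m/d
K = v · n / i = 4.698 × 0.25 / 0.0087 = 135 m/d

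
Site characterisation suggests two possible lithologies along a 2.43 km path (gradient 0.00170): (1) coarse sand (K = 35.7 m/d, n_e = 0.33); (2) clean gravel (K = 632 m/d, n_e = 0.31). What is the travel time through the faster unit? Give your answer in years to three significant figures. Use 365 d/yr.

1.92 years

Unit 1 (coarse sand): v = 35.7×0.0017/0.33 = 0.1839 m/d, t = 2430/0.1839 = 13210 d
Unit 2 (clean gravel): v = 632×0.0017/0.31 = 3.466 m/d, t = 2430/3.466 = 701.1 d
Faster: 701.1 d / 365 = 1.92 yr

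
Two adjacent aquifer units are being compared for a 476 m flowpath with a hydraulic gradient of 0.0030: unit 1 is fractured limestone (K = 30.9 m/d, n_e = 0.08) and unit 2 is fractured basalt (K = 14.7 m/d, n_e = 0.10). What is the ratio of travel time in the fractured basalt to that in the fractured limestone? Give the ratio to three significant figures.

2.63

Unit 1 (fractured limestone): v = 30.9×0.0030/0.08 = 1.159 m/d, t = 476/1.159 = 410.8 d
Unit 2 (fractured basalt): v = 14.7×0.0030/0.10 = 0.4410 m/d, t = 476/0.4410 = 1079 d
t(fractured basalt) / t(fractured limestone) = 1079/410.8 = 2.63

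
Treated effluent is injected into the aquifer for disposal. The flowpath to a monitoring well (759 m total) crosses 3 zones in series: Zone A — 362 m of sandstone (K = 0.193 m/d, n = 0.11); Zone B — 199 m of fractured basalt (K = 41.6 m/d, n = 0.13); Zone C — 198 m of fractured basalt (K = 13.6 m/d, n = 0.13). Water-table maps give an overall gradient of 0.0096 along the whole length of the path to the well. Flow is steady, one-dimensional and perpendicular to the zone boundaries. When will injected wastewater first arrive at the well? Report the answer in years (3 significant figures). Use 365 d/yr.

65.1 years

Steady 1-D flow in series ⇒ the Darcy flux q is identical in every zone and the zone head losses add (resistances L/K in series).
Σ(L/K) = 362/0.193 + 199/41.6 + 198/13.6 = 1876 + 4.784 + 14.56 = 1895 d
K_eq = L_total / Σ(L/K) = 759 / 1895 = 0.4005 m/d
q = K_eq · i = 0.4005 × 0.0096 = 0.003845 m/d (same in every zone)
Zone A: v = q/n = 0.003845/0.11 = 0.03496 m/d → t_A = 362/0.03496 = 10360 d
Zone B: v = q/n = 0.003845/0.13 = 0.02958 m/d → t_B = 199/0.02958 = 6728 d
Zone C: v = q/n = 0.003845/0.13 = 0.02958 m/d → t_C = 198/0.02958 = 6694 d
Total t = 10360 + 6728 + 6694 = 23780 d
   = 23780 / 365 = 65.1 yr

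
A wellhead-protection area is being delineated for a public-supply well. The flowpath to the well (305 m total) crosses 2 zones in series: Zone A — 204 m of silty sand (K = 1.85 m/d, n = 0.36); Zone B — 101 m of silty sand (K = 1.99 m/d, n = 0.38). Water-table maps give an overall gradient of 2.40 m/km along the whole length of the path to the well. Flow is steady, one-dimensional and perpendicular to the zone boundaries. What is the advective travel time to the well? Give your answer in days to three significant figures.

24600 days

For zones in series the flux q is common to all zones; the equivalent conductivity is the harmonic (thickness-weighted) mean, K_eq = L_total / Σ(L_j/K_j).
Σ(L/K) = 204/1.85 + 101/1.99 = 110.3 + 50.75 = 161.0 d
K_eq = L_total / Σ(L/K) = 305 / 161.0 = 1.894 m/d
q = K_eq · i = 1.894 × 0.0024 = 0.004546 m/d (same in every zone)
Zone A: v = q/n = 0.004546/0.36 = 0.01263 m/d → t_A = 204/0.01263 = 16160 d
Zone B: v = q/n = 0.004546/0.38 = 0.01196 m/d → t_B = 101/0.01196 = 8443 d
Total t = 16160 + 8443 = 24600 d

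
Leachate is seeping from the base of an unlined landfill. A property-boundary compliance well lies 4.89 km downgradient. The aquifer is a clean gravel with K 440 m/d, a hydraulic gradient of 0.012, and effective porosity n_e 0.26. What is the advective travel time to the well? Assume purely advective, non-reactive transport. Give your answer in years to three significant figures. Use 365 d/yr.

Specific discharge q = 440 × 0.012 = 5.280 m/d
v = Ki/n = 440·0.012/0.26 = 20.31 m/d
L = 4.89 km = 4890 m
t = L / v = 4890 / 20.31 = 240.8 d
   = 240.8 / 365 = 0.660 yr

0.660 years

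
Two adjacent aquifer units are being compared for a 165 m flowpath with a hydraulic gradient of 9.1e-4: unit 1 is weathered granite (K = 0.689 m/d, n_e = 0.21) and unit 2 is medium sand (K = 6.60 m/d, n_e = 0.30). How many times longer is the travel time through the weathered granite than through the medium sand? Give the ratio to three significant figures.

6.71

Unit 1 (weathered granite): v = 0.689×9.1e-4/0.21 = 0.002986 m/d, t = 165/0.002986 = 55260 d
Unit 2 (medium sand): v = 6.60×9.1e-4/0.30 = 0.02002 m/d, t = 165/0.02002 = 8242 d
t(weathered granite) / t(medium sand) = 55260/8242 = 6.71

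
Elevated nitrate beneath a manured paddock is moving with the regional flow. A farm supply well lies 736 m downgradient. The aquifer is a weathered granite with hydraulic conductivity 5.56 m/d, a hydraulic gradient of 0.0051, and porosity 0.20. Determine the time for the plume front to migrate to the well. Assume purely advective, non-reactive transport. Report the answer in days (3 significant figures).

q = Ki = 5.56 × 0.0051 = 0.02836 m/d
v = Ki/n = 5.56·0.0051/0.20 = 0.1418 m/d
t = L / v = 736 / 0.1418 = 5191 d

5190 days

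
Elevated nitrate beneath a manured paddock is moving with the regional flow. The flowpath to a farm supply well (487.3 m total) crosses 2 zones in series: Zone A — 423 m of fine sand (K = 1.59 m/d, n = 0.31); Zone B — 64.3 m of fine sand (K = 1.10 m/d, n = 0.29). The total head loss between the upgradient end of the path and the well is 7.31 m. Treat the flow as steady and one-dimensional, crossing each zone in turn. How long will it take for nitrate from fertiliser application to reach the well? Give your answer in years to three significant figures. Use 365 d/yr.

Steady 1-D flow in series ⇒ the Darcy flux q is identical in every zone and the zone head losses add (resistances L/K in series).
Σ(L/K) = 423/1.59 + 64.3/1.10 = 266.0 + 58.45 = 324.5 d
q = ΔH / Σ(L/K) = 7.31 / 324.5 = 0.02253 m/d (same in every zone)
Zone A: v = q/n = 0.02253/0.31 = 0.07267 m/d → t_A = 423/0.07267 = 5821 d
Zone B: v = q/n = 0.02253/0.29 = 0.07768 m/d → t_B = 64.3/0.07768 = 827.7 d
Total t = 5821 + 827.7 = 6649 d
   = 6649 / 365 = 18.2 yr

18.2 years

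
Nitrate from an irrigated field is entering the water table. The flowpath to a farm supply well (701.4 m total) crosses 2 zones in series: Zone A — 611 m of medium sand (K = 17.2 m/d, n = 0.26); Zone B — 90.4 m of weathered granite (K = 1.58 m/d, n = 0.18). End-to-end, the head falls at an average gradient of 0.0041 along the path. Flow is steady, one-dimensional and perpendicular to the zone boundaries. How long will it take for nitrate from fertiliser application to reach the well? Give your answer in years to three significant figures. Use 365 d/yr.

Steady 1-D flow in series ⇒ the Darcy flux q is identical in every zone and the zone head losses add (resistances L/K in series).
Σ(L/K) = 611/17.2 + 90.4/1.58 = 35.52 + 57.22 = 92.74 d
K_eq = L_total / Σ(L/K) = 701.4 / 92.74 = 7.563 m/d
q = K_eq · i = 7.563 × 0.0041 = 0.03101 m/d (same in every zone)
Zone A: v = q/n = 0.03101/0.26 = 0.1193 m/d → t_A = 611/0.1193 = 5123 d
Zone B: v = q/n = 0.03101/0.18 = 0.1723 m/d → t_B = 90.4/0.1723 = 524.7 d
Total t = 5123 + 524.7 = 5648 d
   = 5648 / 365 = 15.5 yr

15.5 years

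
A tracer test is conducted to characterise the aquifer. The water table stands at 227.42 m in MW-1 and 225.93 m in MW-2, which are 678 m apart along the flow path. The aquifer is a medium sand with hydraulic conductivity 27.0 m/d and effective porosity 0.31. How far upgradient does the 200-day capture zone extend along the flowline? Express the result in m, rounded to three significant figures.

Hydraulic gradient i = (227.42 − 225.93) / 678 = 1.49 / 678 = 0.002198
q = Ki = 27.0 × 0.002198 = 0.05934 m/d
v_s = q/n_e = 0.05934/0.31 = 0.1914 m/d
L = v × T = 0.1914 × 200 = 38.28 m

38.3 m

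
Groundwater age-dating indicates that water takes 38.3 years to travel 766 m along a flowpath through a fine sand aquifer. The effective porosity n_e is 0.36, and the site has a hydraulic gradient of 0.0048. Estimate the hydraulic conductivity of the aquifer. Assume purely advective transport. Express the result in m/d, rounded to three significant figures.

4.11 m/d

t = 38.3 years = 13980 d
v = L / t = 766 / 13980 = 0.05479 m/d
K = v · n / i = 0.05479 × 0.36 / 0.0048 = 4.11 m/d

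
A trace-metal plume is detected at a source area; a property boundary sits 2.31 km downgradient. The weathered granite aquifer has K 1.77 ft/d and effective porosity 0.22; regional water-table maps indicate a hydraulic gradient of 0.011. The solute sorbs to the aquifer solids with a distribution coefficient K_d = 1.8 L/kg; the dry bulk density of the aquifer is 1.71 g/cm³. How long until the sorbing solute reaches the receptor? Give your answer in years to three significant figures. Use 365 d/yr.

K = 1.77 ft/d × 0.3048 = 0.5395 m/d
Darcy flux q = K·i = 0.5395 × 0.011 = 0.005934 m/d
v = Ki/n = 0.5395·0.011/0.22 = 0.02697 m/d
Retardation R = 1 + ρ_b·K_d/n = 1 + 1.71×1.8/0.22 = 14.99
Contaminant velocity v_c = v/R = 0.02697/14.99 = 0.001799 m/d
L = 2.31 km = 2310 m
t = L/v_c = 2310/0.001799 = 1.284e6 d
   = 1.284e6/365 = 3520 yr

3520 years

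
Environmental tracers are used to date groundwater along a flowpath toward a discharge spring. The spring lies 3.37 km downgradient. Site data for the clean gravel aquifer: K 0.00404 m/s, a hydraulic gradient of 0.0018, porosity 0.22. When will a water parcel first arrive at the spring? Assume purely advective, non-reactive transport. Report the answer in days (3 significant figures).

1180 days

K = 0.00404 m/s × 86400 s/d = 349.1 m/d
Darcy flux q = K·i = 349.1 × 0.0018 = 0.6283 m/d
v_s = q/n_e = 0.6283/0.22 = 2.856 m/d
L = 3.37 km = 3370 m
t = L / v = 3370 / 2.856 = 1180 d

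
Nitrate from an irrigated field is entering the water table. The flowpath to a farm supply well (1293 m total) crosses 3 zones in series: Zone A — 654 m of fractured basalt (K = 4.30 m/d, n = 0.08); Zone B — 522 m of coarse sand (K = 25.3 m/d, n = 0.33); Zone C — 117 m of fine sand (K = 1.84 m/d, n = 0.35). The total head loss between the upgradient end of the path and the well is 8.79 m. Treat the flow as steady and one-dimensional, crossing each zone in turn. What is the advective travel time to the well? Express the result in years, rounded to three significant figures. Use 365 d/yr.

Steady 1-D flow in series ⇒ the Darcy flux q is identical in every zone and the zone head losses add (resistances L/K in series).
Σ(L/K) = 654/4.30 + 522/25.3 + 117/1.84 = 152.1 + 20.63 + 63.59 = 236.3 d
q = ΔH / Σ(L/K) = 8.79 / 236.3 = 0.03720 m/d (same in every zone)
Zone A: v = q/n = 0.03720/0.08 = 0.4650 m/d → t_A = 654/0.4650 = 1407 d
Zone B: v = q/n = 0.03720/0.33 = 0.1127 m/d → t_B = 522/0.1127 = 4631 d
Zone C: v = q/n = 0.03720/0.35 = 0.1063 m/d → t_C = 117/0.1063 = 1101 d
Total t = 1407 + 4631 + 1101 = 7139 d
   = 7139 / 365 = 19.6 yr

19.6 years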